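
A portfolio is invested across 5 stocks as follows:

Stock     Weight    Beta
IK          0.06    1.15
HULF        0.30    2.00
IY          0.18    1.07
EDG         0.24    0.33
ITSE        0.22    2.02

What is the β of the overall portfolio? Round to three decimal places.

1.385

β_P = Σ w_i β_i = 0.06×1.15 + 0.30×2.00 + 0.18×1.07 + 0.24×0.33 + 0.22×2.02 = 1.3852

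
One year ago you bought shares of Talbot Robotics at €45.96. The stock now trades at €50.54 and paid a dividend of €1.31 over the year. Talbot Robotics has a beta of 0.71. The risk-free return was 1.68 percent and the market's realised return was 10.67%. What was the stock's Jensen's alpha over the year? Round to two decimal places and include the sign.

+4.75%

Realised HPR = (P1 + D1 − P0) / P0 = (50.54 + 1.31 − 45.96) / 45.96 = 5.89 / 45.96 = 12.8155%
MRP = 10.67% − 1.68% = 8.99%
CAPM required = R_f + β·MRP = 1.68% + 0.71 × 8.99% = 8.0629%
α = realised − required = 12.8155% − 8.0629% = +4.75%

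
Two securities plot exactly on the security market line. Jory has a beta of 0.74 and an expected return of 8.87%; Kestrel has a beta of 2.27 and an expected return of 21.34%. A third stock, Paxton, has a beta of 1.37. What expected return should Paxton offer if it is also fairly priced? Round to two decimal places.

14.00%

MRP (SML slope) = (21.34% − 8.87%) / (2.27 − 0.74) = 12.47% / 1.53 = 8.1503%
R_f (intercept) = 8.87% − 0.74 × 8.1503% = 2.8388%
E(R_Paxton) = R_f + β × MRP = 2.8388% + 1.37 × 8.1503% = 14.00%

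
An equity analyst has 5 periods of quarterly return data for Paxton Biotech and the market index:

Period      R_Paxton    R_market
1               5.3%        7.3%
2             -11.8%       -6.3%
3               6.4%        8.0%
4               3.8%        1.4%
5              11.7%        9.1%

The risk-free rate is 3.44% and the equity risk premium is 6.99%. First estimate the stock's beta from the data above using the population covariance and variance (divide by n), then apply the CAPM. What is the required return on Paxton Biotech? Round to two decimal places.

Mean R_i = (5.3 − 11.8 + 6.4 + 3.8 + 11.7) / 5 = 3.0800%
Mean R_m = (7.3 − 6.3 + 8.0 + 1.4 + 9.1) / 5 = 3.9000%
Σ(R_i − R̄_i)(R_m − R̄_m) = 215.9600  ⇒  Cov = 215.9600 / 5 = 43.1920
Σ(R_m − R̄_m)² = 165.7000  ⇒  Var(R_m) = 165.7000 / 5 = 33.1400
β = Cov / Var(R_m) = 43.1920 / 33.1400 = 1.3033
E(R) = R_f + β × MRP = 3.44% + 1.3033 × 6.99% = 12.55%

12.55%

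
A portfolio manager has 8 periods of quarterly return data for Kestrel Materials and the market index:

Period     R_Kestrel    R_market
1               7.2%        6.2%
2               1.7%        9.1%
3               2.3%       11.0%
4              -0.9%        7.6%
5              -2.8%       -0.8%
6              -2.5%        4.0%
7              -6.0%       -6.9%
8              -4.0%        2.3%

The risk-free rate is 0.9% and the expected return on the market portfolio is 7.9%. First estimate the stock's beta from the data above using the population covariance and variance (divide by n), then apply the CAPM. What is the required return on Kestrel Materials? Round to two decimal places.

4.53%

Mean R_i = (7.2 + 1.7 + 2.3 − 0.9 − 2.8 − 2.5 − 6.0 − 4.0) / 8 = -0.6250%
Mean R_m = (6.2 + 9.1 + 11.0 + 7.6 − 0.8 + 4.0 − 6.9 + 2.3) / 8 = 4.0625%
Σ(R_i − R̄_i)(R_m − R̄_m) = 123.3225  ⇒  Cov = 123.3225 / 8 = 15.4153
Σ(R_m − R̄_m)² = 237.5188  ⇒  Var(R_m) = 237.5188 / 8 = 29.6899
β = Cov / Var(R_m) = 15.4153 / 29.6899 = 0.5192
MRP = 7.9% − 0.9% = 7.00%
E(R) = R_f + β × MRP = 0.9% + 0.5192 × 7.0% = 4.53%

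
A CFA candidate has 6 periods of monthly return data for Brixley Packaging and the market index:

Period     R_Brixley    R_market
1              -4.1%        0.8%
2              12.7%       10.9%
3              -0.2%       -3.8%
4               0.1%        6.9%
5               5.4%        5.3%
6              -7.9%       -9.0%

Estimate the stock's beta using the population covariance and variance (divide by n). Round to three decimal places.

0.834

Mean R_i = (-4.1 + 12.7 − 0.2 + 0.1 + 5.4 − 7.9) / 6 = 1.0000%
Mean R_m = (0.8 + 10.9 − 3.8 + 6.9 + 5.3 − 9.0) / 6 = 1.8500%
Σ(R_i − R̄_i)(R_m − R̄_m) = 225.2200  ⇒  Cov = 225.2200 / 6 = 37.5367
Σ(R_m − R̄_m)² = 270.0550  ⇒  Var(R_m) = 270.0550 / 6 = 45.0092
β = Cov / Var(R_m) = 37.5367 / 45.0092 = 0.8340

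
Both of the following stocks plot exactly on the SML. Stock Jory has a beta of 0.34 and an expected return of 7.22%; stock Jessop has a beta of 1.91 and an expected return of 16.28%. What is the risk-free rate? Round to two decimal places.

5.26%

Both satisfy E(R) = R_f + β·MRP, so the slope of the SML is
MRP = (16.28% − 7.22%) / (1.91 − 0.34) = 9.06% / 1.57 = 5.7707%
R_f = E(R_Jory) − β_Jory·MRP = 7.22% − 0.34 × 5.7707% = 5.2580%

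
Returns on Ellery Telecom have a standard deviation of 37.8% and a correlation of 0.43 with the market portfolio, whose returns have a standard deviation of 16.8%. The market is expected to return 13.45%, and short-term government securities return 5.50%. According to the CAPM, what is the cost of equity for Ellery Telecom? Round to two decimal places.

13.19%

β = ρ × σ_i / σ_m = 0.43 × 37.8% / 16.8% = 0.9675
MRP = 13.45% − 5.50% = 7.95%
E(R) = 5.50% + 0.9675 × 7.95% = 13.19%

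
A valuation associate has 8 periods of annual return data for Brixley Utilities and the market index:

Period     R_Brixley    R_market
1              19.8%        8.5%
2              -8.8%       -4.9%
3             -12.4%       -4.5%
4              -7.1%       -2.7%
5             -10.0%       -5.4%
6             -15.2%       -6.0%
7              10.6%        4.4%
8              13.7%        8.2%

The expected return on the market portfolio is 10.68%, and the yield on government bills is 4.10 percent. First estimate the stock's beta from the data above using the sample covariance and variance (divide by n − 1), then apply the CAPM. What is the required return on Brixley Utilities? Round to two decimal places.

Mean R_i = (19.8 − 8.8 − 12.4 − 7.1 − 10.0 − 15.2 + 10.6 + 13.7) / 8 = -1.1750%
Mean R_m = (8.5 − 4.9 − 4.5 − 2.7 − 5.4 − 6.0 + 4.4 + 8.2) / 8 = -0.3000%
Σ(R_i − R̄_i)(R_m − R̄_m) = 587.7500  ⇒  Cov = 587.7500 / 7 = 83.9643
Σ(R_m − R̄_m)² = 274.8400  ⇒  Var(R_m) = 274.8400 / 7 = 39.2629
β = Cov / Var(R_m) = 83.9643 / 39.2629 = 2.1385
MRP = 10.68% − 4.10% = 6.58%
E(R) = R_f + β × MRP = 4.10% + 2.1385 × 6.58% = 18.17%

18.17%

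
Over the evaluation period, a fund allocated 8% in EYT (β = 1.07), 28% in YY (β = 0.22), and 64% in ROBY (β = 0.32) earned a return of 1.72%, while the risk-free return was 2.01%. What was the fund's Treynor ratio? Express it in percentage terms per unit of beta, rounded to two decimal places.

-0.82%

β_P = 0.08×1.07 + 0.28×0.22 + 0.64×0.32 = 0.3520
Treynor = (R_P − R_f) / β_P = (1.72% − 2.01%) / 0.3520 = -0.29% / 0.3520 = -0.82%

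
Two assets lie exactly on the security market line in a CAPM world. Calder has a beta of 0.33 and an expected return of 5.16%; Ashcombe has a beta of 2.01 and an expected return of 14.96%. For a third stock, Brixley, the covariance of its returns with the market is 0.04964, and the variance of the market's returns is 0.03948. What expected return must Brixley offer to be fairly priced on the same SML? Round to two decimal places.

10.57%

MRP = (14.96% − 5.16%) / (2.01 − 0.33) = 5.8333%
R_f = 5.16% − 0.33 × 5.8333% = 3.2350%
β_Brixley = Cov / Var(R_m) = 0.04964 / 0.03948 = 1.2573
E(R_Brixley) = R_f + β × MRP = 3.2350% + 1.2573 × 5.8333% = 10.57%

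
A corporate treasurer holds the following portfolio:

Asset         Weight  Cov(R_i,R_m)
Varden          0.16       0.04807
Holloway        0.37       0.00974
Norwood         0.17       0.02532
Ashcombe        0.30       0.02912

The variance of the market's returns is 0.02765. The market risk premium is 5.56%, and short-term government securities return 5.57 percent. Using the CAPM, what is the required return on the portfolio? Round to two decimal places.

β_Varden = 0.04807 / 0.02765 = 1.7385
β_Holloway = 0.00974 / 0.02765 = 0.3523
β_Norwood = 0.02532 / 0.02765 = 0.9157
β_Ashcombe = 0.02912 / 0.02765 = 1.0532
β_P = Σ w_i β_i = 0.16×1.7385 + 0.37×0.3523 + 0.17×0.9157 + 0.30×1.0532 = 0.8801
E(R_P) = R_f + β_P × MRP = 5.57% + 0.8801 × 5.56% = 10.46%

10.46%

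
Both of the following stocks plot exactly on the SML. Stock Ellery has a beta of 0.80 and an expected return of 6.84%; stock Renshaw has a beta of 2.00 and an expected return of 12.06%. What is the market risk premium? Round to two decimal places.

Both satisfy E(R) = R_f + β·MRP, so the slope of the SML is
MRP = (12.06% − 6.84%) / (2.00 − 0.80) = 5.22% / 1.20 = 4.3500%

4.35%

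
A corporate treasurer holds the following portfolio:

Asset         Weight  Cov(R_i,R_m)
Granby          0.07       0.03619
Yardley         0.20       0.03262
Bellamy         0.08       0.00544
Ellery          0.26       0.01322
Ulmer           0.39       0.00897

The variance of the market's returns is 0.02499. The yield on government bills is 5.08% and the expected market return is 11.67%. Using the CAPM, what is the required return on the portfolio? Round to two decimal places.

β_Granby = 0.03619 / 0.02499 = 1.4482
β_Yardley = 0.03262 / 0.02499 = 1.3053
β_Bellamy = 0.00544 / 0.02499 = 0.2177
β_Ellery = 0.01322 / 0.02499 = 0.5290
β_Ulmer = 0.00897 / 0.02499 = 0.3589
β_P = Σ w_i β_i = 0.07×1.4482 + 0.20×1.3053 + 0.08×0.2177 + 0.26×0.5290 + 0.39×0.3589 = 0.6574
MRP = 11.67% − 5.08% = 6.59%
E(R_P) = R_f + β_P × MRP = 5.08% + 0.6574 × 6.59% = 9.41%

9.41%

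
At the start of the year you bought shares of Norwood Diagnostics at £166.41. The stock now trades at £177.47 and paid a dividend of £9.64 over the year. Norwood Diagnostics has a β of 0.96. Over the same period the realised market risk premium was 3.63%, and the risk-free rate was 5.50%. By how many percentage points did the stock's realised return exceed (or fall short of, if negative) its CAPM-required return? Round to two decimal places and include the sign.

+3.45%

Realised HPR = (P1 + D1 − P0) / P0 = (177.47 + 9.64 − 166.41) / 166.41 = 20.70 / 166.41 = 12.4392%
CAPM required = R_f + β·MRP = 5.50% + 0.96 × 3.63% = 8.9848%
α = realised − required = 12.4392% − 8.9848% = +3.45%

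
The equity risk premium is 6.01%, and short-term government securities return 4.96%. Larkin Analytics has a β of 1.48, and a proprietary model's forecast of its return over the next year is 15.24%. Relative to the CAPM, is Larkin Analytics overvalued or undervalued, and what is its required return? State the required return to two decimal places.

Required return = R_f + β·MRP = 4.96% + 1.48 × 6.01% = 13.85%
Forecast 15.24% > required 13.85% → the stock plots above the SML → undervalued.

Undervalued; required return 13.85%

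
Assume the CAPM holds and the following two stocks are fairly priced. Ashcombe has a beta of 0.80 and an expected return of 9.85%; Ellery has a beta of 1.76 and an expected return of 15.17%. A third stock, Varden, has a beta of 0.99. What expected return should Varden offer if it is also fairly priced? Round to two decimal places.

MRP (SML slope) = (15.17% − 9.85%) / (1.76 − 0.80) = 5.32% / 0.96 = 5.5417%
R_f (intercept) = 9.85% − 0.80 × 5.5417% = 5.4166%
E(R_Varden) = R_f + β × MRP = 5.4166% + 0.99 × 5.5417% = 10.90%

10.90%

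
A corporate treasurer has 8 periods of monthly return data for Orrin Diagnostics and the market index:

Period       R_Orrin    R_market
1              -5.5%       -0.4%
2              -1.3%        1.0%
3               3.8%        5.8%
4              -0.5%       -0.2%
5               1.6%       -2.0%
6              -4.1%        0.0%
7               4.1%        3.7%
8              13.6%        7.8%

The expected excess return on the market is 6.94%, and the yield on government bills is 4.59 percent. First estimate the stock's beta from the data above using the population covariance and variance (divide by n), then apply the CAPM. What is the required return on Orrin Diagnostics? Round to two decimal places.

14.52%

Mean R_i = (-5.5 − 1.3 + 3.8 − 0.5 + 1.6 − 4.1 + 4.1 + 13.6) / 8 = 1.4625%
Mean R_m = (-0.4 + 1.0 + 5.8 − 0.2 − 2.0 + 0.0 + 3.7 + 7.8) / 8 = 1.9625%
Σ(R_i − R̄_i)(R_m − R̄_m) = 118.1288  ⇒  Cov = 118.1288 / 8 = 14.7661
Σ(R_m − R̄_m)² = 82.5588  ⇒  Var(R_m) = 82.5588 / 8 = 10.3199
β = Cov / Var(R_m) = 14.7661 / 10.3199 = 1.4308
E(R) = R_f + β × MRP = 4.59% + 1.4308 × 6.94% = 14.52%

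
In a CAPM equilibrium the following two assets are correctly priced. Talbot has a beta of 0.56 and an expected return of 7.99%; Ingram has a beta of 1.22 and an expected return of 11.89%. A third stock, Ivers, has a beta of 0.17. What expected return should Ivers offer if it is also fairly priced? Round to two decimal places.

5.69%

MRP (SML slope) = (11.89% − 7.99%) / (1.22 − 0.56) = 3.90% / 0.66 = 5.9091%
R_f (intercept) = 7.99% − 0.56 × 5.9091% = 4.6809%
E(R_Ivers) = R_f + β × MRP = 4.6809% + 0.17 × 5.9091% = 5.69%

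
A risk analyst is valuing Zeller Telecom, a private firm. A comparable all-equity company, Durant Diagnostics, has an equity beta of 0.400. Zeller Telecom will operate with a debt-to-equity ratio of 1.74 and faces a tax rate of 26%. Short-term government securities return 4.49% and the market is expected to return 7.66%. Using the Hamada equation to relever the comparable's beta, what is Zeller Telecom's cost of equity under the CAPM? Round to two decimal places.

7.39%

β_L = β_U × [1 + (1 − t)(D/E)] = 0.400 × [1 + (1 − 0.26) × 1.74]
    = 0.400 × [1 + 0.74 × 1.74] = 0.400 × 2.2876 = 0.9150
MRP = 7.66% − 4.49% = 3.17%
E(R) = R_f + β_L × MRP = 4.49% + 0.9150 × 3.17% = 7.39%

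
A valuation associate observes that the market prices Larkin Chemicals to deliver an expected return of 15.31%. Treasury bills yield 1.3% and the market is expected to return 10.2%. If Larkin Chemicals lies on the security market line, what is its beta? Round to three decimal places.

1.574

MRP = 10.2% − 1.3% = 8.90%
β = (E(R) − R_f) / MRP = (15.31% − 1.3%) / 8.9% = 14.01% / 8.9% = 1.574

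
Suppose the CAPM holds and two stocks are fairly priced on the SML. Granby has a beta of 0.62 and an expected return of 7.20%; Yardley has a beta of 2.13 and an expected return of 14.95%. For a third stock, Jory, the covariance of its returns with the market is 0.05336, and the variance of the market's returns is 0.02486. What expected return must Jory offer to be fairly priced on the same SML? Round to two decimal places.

MRP = (14.95% − 7.20%) / (2.13 − 0.62) = 5.1325%
R_f = 7.20% − 0.62 × 5.1325% = 4.0179%
β_Jory = Cov / Var(R_m) = 0.05336 / 0.02486 = 2.1464
E(R_Jory) = R_f + β × MRP = 4.0179% + 2.1464 × 5.1325% = 15.03%

15.03%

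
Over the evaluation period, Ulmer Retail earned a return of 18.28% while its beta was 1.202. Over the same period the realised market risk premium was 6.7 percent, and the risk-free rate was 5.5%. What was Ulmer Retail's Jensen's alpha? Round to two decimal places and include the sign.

CAPM benchmark = R_f + β(R_m − R_f) = 5.5% + 1.202 × 6.7% = 13.5534%
α = actual − benchmark = 18.28% − 13.5534% = +4.73%

+4.73%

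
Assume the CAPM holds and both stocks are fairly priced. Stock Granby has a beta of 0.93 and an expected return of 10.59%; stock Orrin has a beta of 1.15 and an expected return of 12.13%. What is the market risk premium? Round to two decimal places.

Both satisfy E(R) = R_f + β·MRP, so the slope of the SML is
MRP = (12.13% − 10.59%) / (1.15 − 0.93) = 1.54% / 0.22 = 7.0000%

7.00%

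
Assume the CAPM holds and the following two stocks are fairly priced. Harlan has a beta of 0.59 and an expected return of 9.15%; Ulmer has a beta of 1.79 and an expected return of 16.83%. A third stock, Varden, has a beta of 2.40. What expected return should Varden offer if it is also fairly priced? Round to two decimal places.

20.73%

MRP (SML slope) = (16.83% − 9.15%) / (1.79 − 0.59) = 7.68% / 1.20 = 6.4000%
R_f (intercept) = 9.15% − 0.59 × 6.4000% = 5.3740%
E(R_Varden) = R_f + β × MRP = 5.3740% + 2.40 × 6.4000% = 20.73%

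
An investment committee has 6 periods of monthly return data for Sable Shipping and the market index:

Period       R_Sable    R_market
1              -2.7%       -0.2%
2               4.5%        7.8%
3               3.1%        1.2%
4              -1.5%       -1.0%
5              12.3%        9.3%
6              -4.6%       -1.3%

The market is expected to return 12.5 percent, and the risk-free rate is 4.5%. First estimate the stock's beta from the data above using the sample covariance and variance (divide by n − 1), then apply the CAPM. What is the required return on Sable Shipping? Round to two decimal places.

14.11%

Mean R_i = (-2.7 + 4.5 + 3.1 − 1.5 + 12.3 − 4.6) / 6 = 1.8500%
Mean R_m = (-0.2 + 7.8 + 1.2 − 1.0 + 9.3 − 1.3) / 6 = 2.6333%
Σ(R_i − R̄_i)(R_m − R̄_m) = 132.0000  ⇒  Cov = 132.0000 / 5 = 26.4000
Σ(R_m − R̄_m)² = 109.8933  ⇒  Var(R_m) = 109.8933 / 5 = 21.9787
β = Cov / Var(R_m) = 26.4000 / 21.9787 = 1.2012
MRP = 12.5% − 4.5% = 8.00%
E(R) = R_f + β × MRP = 4.5% + 1.2012 × 8.0% = 14.11%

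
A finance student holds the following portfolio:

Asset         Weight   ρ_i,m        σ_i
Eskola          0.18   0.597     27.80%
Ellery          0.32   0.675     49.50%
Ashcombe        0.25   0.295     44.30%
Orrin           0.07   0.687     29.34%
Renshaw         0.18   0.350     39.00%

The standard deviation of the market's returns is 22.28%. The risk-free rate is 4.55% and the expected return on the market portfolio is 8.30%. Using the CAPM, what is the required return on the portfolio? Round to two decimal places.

8.05%

β_Eskola = 0.597 × 27.80% / 22.28% = 0.7449
β_Ellery = 0.675 × 49.50% / 22.28% = 1.4997
β_Ashcombe = 0.295 × 44.30% / 22.28% = 0.5866
β_Orrin = 0.687 × 29.34% / 22.28% = 0.9047
β_Renshaw = 0.350 × 39.00% / 22.28% = 0.6127
β_P = Σ w_i β_i = 0.18×0.7449 + 0.32×1.4997 + 0.25×0.5866 + 0.07×0.9047 + 0.18×0.6127 = 0.9343
MRP = 8.30% − 4.55% = 3.75%
E(R_P) = R_f + β_P × MRP = 4.55% + 0.9343 × 3.75% = 8.05%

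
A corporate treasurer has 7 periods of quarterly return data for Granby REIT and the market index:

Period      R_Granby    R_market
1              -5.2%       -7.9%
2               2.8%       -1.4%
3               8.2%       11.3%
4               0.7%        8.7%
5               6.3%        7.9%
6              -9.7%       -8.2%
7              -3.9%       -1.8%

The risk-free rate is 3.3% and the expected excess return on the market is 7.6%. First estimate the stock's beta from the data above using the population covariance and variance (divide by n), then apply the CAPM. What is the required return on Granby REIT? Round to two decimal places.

8.62%

Mean R_i = (-5.2 + 2.8 + 8.2 + 0.7 + 6.3 − 9.7 − 3.9) / 7 = -0.1143%
Mean R_m = (-7.9 − 1.4 + 11.3 + 8.7 + 7.9 − 8.2 − 1.8) / 7 = 1.2286%
Σ(R_i − R̄_i)(R_m − R̄_m) = 273.2229  ⇒  Cov = 273.2229 / 7 = 39.0318
Σ(R_m − R̄_m)² = 390.0743  ⇒  Var(R_m) = 390.0743 / 7 = 55.7249
β = Cov / Var(R_m) = 39.0318 / 55.7249 = 0.7004
E(R) = R_f + β × MRP = 3.3% + 0.7004 × 7.6% = 8.62%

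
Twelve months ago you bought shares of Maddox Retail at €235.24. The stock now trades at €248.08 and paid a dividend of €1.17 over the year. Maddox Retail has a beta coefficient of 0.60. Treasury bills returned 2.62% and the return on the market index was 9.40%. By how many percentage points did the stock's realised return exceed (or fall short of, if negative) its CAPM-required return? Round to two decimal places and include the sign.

-0.73%

Realised HPR = (P1 + D1 − P0) / P0 = (248.08 + 1.17 − 235.24) / 235.24 = 14.01 / 235.24 = 5.9556%
MRP = 9.40% − 2.62% = 6.78%
CAPM required = R_f + β·MRP = 2.62% + 0.60 × 6.78% = 6.6880%
α = realised − required = 5.9556% − 6.6880% = -0.73%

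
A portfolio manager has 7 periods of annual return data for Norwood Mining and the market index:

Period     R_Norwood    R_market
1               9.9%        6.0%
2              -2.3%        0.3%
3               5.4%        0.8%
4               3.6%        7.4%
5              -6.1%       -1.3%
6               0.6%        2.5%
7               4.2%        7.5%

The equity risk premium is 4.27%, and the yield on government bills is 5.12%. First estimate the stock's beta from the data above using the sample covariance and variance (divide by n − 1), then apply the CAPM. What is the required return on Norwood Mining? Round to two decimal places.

9.45%

Mean R_i = (9.9 − 2.3 + 5.4 + 3.6 − 6.1 + 0.6 + 4.2) / 7 = 2.1857%
Mean R_m = (6.0 + 0.3 + 0.8 + 7.4 − 1.3 + 2.5 + 7.5) / 7 = 3.3143%
Σ(R_i − R̄_i)(R_m − R̄_m) = 79.8914  ⇒  Cov = 79.8914 / 6 = 13.3152
Σ(R_m − R̄_m)² = 78.7886  ⇒  Var(R_m) = 78.7886 / 6 = 13.1314
β = Cov / Var(R_m) = 13.3152 / 13.1314 = 1.0140
E(R) = R_f + β × MRP = 5.12% + 1.0140 × 4.27% = 9.45%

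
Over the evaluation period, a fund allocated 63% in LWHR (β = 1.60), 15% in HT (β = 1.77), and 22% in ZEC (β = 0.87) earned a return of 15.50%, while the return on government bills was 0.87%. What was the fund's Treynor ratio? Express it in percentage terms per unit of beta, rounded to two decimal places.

9.99%

β_P = 0.63×1.60 + 0.15×1.77 + 0.22×0.87 = 1.4649
Treynor = (R_P − R_f) / β_P = (15.50% − 0.87%) / 1.4649 = 14.63% / 1.4649 = 9.99%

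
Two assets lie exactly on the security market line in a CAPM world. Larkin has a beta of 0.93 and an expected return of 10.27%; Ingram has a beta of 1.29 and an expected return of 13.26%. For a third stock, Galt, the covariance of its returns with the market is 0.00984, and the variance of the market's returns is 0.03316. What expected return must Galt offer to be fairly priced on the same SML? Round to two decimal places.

MRP = (13.26% − 10.27%) / (1.29 − 0.93) = 8.3056%
R_f = 10.27% − 0.93 × 8.3056% = 2.5458%
β_Galt = Cov / Var(R_m) = 0.00984 / 0.03316 = 0.2967
E(R_Galt) = R_f + β × MRP = 2.5458% + 0.2967 × 8.3056% = 5.01%

5.01%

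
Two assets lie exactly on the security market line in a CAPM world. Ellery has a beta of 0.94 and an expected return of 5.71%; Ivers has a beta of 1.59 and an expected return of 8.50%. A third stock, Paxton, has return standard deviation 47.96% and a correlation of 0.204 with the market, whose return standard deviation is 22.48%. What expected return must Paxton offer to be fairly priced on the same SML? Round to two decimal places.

MRP = (8.50% − 5.71%) / (1.59 − 0.94) = 4.2923%
R_f = 5.71% − 0.94 × 4.2923% = 1.6752%
β_Paxton = ρ·σ_i/σ_m = 0.204 × 47.96 / 22.48 = 0.4352
E(R_Paxton) = R_f + β × MRP = 1.6752% + 0.4352 × 4.2923% = 3.54%

3.54%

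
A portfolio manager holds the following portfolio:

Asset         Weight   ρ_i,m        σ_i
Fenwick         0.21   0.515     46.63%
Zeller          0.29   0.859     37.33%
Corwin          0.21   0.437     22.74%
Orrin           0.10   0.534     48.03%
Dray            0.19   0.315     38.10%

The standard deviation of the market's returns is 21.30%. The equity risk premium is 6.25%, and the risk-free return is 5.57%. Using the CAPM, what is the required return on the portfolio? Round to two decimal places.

β_Fenwick = 0.515 × 46.63% / 21.30% = 1.1274
β_Zeller = 0.859 × 37.33% / 21.30% = 1.5055
β_Corwin = 0.437 × 22.74% / 21.30% = 0.4665
β_Orrin = 0.534 × 48.03% / 21.30% = 1.2041
β_Dray = 0.315 × 38.10% / 21.30% = 0.5635
β_P = Σ w_i β_i = 0.21×1.1274 + 0.29×1.5055 + 0.21×0.4665 + 0.10×1.2041 + 0.19×0.5635 = 0.9988
E(R_P) = R_f + β_P × MRP = 5.57% + 0.9988 × 6.25% = 11.81%

11.81%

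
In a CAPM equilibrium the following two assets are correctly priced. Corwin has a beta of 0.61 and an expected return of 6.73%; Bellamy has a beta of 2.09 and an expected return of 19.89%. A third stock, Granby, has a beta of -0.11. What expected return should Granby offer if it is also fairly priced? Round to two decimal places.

0.33%

MRP (SML slope) = (19.89% − 6.73%) / (2.09 − 0.61) = 13.16% / 1.48 = 8.8919%
R_f (intercept) = 6.73% − 0.61 × 8.8919% = 1.3059%
E(R_Granby) = R_f + β × MRP = 1.3059% + -0.11 × 8.8919% = 0.33%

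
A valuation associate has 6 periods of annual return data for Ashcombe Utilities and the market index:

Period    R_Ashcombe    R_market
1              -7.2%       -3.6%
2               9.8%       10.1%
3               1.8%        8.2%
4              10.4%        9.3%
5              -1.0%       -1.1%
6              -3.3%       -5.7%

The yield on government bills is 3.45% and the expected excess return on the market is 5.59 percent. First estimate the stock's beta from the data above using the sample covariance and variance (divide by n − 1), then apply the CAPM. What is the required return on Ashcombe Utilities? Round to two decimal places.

8.45%

Mean R_i = (-7.2 + 9.8 + 1.8 + 10.4 − 1.0 − 3.3) / 6 = 1.7500%
Mean R_m = (-3.6 + 10.1 + 8.2 + 9.3 − 1.1 − 5.7) / 6 = 2.8667%
Σ(R_i − R̄_i)(R_m − R̄_m) = 226.1900  ⇒  Cov = 226.1900 / 5 = 45.2380
Σ(R_m − R̄_m)² = 253.0933  ⇒  Var(R_m) = 253.0933 / 5 = 50.6187
β = Cov / Var(R_m) = 45.2380 / 50.6187 = 0.8937
E(R) = R_f + β × MRP = 3.45% + 0.8937 × 5.59% = 8.45%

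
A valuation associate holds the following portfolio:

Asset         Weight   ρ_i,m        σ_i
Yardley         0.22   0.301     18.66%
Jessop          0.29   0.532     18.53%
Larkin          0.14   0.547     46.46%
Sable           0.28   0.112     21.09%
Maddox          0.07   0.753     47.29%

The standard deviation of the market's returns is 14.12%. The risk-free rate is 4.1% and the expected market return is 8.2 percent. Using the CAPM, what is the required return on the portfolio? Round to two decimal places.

7.24%

β_Yardley = 0.301 × 18.66% / 14.12% = 0.3978
β_Jessop = 0.532 × 18.53% / 14.12% = 0.6982
β_Larkin = 0.547 × 46.46% / 14.12% = 1.7998
β_Sable = 0.112 × 21.09% / 14.12% = 0.1673
β_Maddox = 0.753 × 47.29% / 14.12% = 2.5219
β_P = Σ w_i β_i = 0.22×0.3978 + 0.29×0.6982 + 0.14×1.7998 + 0.28×0.1673 + 0.07×2.5219 = 0.7653
MRP = 8.2% − 4.1% = 4.10%
E(R_P) = R_f + β_P × MRP = 4.1% + 0.7653 × 4.1% = 7.24%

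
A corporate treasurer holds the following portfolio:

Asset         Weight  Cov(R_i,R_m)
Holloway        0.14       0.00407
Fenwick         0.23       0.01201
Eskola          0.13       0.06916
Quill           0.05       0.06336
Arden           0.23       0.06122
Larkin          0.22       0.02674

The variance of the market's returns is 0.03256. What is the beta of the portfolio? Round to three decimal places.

β_Holloway = 0.00407 / 0.03256 = 0.1250
β_Fenwick = 0.01201 / 0.03256 = 0.3689
β_Eskola = 0.06916 / 0.03256 = 2.1241
β_Quill = 0.06336 / 0.03256 = 1.9459
β_Arden = 0.06122 / 0.03256 = 1.8802
β_Larkin = 0.02674 / 0.03256 = 0.8213
β_P = Σ w_i β_i = 0.14×0.1250 + 0.23×0.3689 + 0.13×2.1241 + 0.05×1.9459 + 0.23×1.8802 + 0.22×0.8213 = 1.0889

1.089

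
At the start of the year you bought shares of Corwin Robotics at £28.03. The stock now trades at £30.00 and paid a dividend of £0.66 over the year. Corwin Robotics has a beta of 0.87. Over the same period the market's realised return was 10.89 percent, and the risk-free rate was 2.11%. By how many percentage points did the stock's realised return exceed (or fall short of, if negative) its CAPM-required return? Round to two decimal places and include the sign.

-0.37%

Realised HPR = (P1 + D1 − P0) / P0 = (30.00 + 0.66 − 28.03) / 28.03 = 2.63 / 28.03 = 9.3828%
MRP = 10.89% − 2.11% = 8.78%
CAPM required = R_f + β·MRP = 2.11% + 0.87 × 8.78% = 9.7486%
α = realised − required = 9.3828% − 9.7486% = -0.37%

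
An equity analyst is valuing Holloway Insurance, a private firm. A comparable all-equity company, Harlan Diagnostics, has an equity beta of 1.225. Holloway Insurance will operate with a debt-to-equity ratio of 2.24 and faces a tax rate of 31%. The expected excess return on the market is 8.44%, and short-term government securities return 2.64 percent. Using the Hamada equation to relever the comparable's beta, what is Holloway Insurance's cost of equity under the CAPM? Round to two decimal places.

28.96%

β_L = β_U × [1 + (1 − t)(D/E)] = 1.225 × [1 + (1 − 0.31) × 2.24]
    = 1.225 × [1 + 0.69 × 2.24] = 1.225 × 2.5456 = 3.1184
E(R) = R_f + β_L × MRP = 2.64% + 3.1184 × 8.44% = 28.96%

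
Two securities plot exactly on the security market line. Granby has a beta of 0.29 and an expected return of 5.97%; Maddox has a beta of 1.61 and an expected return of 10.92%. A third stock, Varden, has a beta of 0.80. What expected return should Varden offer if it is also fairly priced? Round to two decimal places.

7.88%

MRP (SML slope) = (10.92% − 5.97%) / (1.61 − 0.29) = 4.95% / 1.32 = 3.7500%
R_f (intercept) = 5.97% − 0.29 × 3.7500% = 4.8825%
E(R_Varden) = R_f + β × MRP = 4.8825% + 0.80 × 3.7500% = 7.88%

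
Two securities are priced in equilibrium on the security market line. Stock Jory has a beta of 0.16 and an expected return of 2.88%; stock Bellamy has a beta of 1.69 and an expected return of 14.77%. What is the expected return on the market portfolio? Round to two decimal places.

9.41%

Both satisfy E(R) = R_f + β·MRP, so the slope of the SML is
MRP = (14.77% − 2.88%) / (1.69 − 0.16) = 11.89% / 1.53 = 7.7712%
R_f = E(R_Jory) − β_Jory·MRP = 2.88% − 0.16 × 7.7712% = 1.6366%
E(R_m) = R_f + MRP = 1.6366% + 7.7712% = 9.41%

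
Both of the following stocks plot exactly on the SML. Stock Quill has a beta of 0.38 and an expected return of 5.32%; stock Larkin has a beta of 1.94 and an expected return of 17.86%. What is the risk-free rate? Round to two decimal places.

2.27%

Both satisfy E(R) = R_f + β·MRP, so the slope of the SML is
MRP = (17.86% − 5.32%) / (1.94 − 0.38) = 12.54% / 1.56 = 8.0385%
R_f = E(R_Quill) − β_Quill·MRP = 5.32% − 0.38 × 8.0385% = 2.2654%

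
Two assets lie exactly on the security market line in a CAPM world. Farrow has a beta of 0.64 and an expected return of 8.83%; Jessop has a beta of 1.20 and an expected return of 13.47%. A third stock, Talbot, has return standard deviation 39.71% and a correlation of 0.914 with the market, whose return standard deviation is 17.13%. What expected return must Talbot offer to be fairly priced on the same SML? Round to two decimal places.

21.08%

MRP = (13.47% − 8.83%) / (1.20 − 0.64) = 8.2857%
R_f = 8.83% − 0.64 × 8.2857% = 3.5272%
β_Talbot = ρ·σ_i/σ_m = 0.914 × 39.71 / 17.13 = 2.1188
E(R_Talbot) = R_f + β × MRP = 3.5272% + 2.1188 × 8.2857% = 21.08%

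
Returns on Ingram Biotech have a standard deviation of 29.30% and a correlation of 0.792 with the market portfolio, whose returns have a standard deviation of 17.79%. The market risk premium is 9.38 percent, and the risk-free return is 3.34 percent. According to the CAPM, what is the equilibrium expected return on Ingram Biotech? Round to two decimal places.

15.58%

β = ρ × σ_i / σ_m = 0.792 × 29.30% / 17.79% = 1.3044
E(R) = 3.34% + 1.3044 × 9.38% = 15.58%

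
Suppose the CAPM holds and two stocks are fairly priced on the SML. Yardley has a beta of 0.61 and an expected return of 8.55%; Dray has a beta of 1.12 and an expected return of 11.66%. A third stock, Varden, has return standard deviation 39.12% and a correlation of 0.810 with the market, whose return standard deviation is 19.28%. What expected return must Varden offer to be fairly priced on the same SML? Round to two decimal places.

14.85%

MRP = (11.66% − 8.55%) / (1.12 − 0.61) = 6.0980%
R_f = 8.55% − 0.61 × 6.0980% = 4.8302%
β_Varden = ρ·σ_i/σ_m = 0.810 × 39.12 / 19.28 = 1.6435
E(R_Varden) = R_f + β × MRP = 4.8302% + 1.6435 × 6.0980% = 14.85%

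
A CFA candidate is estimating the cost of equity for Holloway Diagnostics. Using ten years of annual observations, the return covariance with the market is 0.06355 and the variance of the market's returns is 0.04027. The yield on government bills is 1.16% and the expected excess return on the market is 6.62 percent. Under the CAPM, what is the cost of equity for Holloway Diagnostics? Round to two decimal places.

11.61%

β = Cov(R_i, R_m) / Var(R_m) = 0.06355 / 0.04027 = 1.5781
E(R) = R_f + β × MRP = 1.16% + 1.5781 × 6.62% = 11.61%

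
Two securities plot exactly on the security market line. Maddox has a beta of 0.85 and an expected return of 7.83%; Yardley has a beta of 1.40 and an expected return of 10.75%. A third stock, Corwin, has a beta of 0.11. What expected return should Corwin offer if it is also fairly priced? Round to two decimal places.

3.90%

MRP (SML slope) = (10.75% − 7.83%) / (1.40 − 0.85) = 2.92% / 0.55 = 5.3091%
R_f (intercept) = 7.83% − 0.85 × 5.3091% = 3.3173%
E(R_Corwin) = R_f + β × MRP = 3.3173% + 0.11 × 5.3091% = 3.90%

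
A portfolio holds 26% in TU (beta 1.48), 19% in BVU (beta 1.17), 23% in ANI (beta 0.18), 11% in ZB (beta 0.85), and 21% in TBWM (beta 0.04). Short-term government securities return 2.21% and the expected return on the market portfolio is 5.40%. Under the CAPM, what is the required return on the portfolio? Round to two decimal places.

4.60%

β_P = Σ w_i β_i = 0.26×1.48 + 0.19×1.17 + 0.23×0.18 + 0.11×0.85 + 0.21×0.04 = 0.7504
MRP = 5.40% − 2.21% = 3.19%
E(R_P) = R_f + β_P × MRP = 2.21% + 0.7504 × 3.19% = 4.60%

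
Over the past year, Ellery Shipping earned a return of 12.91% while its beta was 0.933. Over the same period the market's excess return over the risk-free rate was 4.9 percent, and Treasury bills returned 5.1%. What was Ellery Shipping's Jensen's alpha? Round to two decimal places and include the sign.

+3.24%

CAPM benchmark = R_f + β(R_m − R_f) = 5.1% + 0.933 × 4.9% = 9.6717%
α = actual − benchmark = 12.91% − 9.6717% = +3.24%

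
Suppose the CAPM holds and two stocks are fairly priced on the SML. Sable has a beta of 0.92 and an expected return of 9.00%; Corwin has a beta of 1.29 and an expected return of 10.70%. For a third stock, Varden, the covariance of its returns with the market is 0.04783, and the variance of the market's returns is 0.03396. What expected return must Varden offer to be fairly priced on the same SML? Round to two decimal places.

MRP = (10.70% − 9.00%) / (1.29 − 0.92) = 4.5946%
R_f = 9.00% − 0.92 × 4.5946% = 4.7730%
β_Varden = Cov / Var(R_m) = 0.04783 / 0.03396 = 1.4084
E(R_Varden) = R_f + β × MRP = 4.7730% + 1.4084 × 4.5946% = 11.24%

11.24%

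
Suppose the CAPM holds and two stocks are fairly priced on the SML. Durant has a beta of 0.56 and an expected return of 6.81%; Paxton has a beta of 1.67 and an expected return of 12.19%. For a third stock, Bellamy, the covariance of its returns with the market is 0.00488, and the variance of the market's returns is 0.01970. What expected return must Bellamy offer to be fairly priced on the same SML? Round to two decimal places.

MRP = (12.19% − 6.81%) / (1.67 − 0.56) = 4.8468%
R_f = 6.81% − 0.56 × 4.8468% = 4.0958%
β_Bellamy = Cov / Var(R_m) = 0.00488 / 0.01970 = 0.2477
E(R_Bellamy) = R_f + β × MRP = 4.0958% + 0.2477 × 4.8468% = 5.30%

5.30%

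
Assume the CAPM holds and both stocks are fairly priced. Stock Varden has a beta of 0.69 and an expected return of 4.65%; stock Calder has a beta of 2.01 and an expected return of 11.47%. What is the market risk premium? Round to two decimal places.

5.17%

Both satisfy E(R) = R_f + β·MRP, so the slope of the SML is
MRP = (11.47% − 4.65%) / (2.01 − 0.69) = 6.82% / 1.32 = 5.1667%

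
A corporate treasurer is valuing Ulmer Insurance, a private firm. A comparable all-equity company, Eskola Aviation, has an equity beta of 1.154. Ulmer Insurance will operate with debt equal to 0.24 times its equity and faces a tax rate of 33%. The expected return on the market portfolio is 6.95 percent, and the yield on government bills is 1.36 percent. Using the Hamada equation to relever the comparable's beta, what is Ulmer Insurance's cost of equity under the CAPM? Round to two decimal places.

8.85%

β_L = β_U × [1 + (1 − t)(D/E)] = 1.154 × [1 + (1 − 0.33) × 0.24]
    = 1.154 × [1 + 0.67 × 0.24] = 1.154 × 1.1608 = 1.3396
MRP = 6.95% − 1.36% = 5.59%
E(R) = R_f + β_L × MRP = 1.36% + 1.3396 × 5.59% = 8.85%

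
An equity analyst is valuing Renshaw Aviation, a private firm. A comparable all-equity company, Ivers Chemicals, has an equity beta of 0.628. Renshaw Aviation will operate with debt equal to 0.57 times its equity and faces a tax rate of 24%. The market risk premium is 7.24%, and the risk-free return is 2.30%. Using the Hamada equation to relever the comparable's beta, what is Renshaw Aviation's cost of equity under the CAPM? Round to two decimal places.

β_L = β_U × [1 + (1 − t)(D/E)] = 0.628 × [1 + (1 − 0.24) × 0.57]
    = 0.628 × [1 + 0.76 × 0.57] = 0.628 × 1.4332 = 0.9000
E(R) = R_f + β_L × MRP = 2.30% + 0.9000 × 7.24% = 8.82%

8.82%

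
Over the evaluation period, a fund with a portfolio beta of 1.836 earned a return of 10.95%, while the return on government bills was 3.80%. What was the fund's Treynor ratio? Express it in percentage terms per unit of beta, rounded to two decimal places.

Treynor = (R_P − R_f) / β_P = (10.95% − 3.80%) / 1.8360 = 7.15% / 1.8360 = 3.89%

3.89%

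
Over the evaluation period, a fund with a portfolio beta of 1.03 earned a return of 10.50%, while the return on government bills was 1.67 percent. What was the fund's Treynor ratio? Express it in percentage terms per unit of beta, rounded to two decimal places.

Treynor = (R_P − R_f) / β_P = (10.50% − 1.67%) / 1.0300 = 8.83% / 1.0300 = 8.57%

8.57%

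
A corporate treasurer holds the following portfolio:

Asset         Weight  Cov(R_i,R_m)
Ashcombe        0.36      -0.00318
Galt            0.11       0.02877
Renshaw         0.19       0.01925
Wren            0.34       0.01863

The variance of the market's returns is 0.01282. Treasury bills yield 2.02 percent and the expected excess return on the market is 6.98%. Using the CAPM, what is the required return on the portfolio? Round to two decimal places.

8.56%

β_Ashcombe = -0.00318 / 0.01282 = -0.2480
β_Galt = 0.02877 / 0.01282 = 2.2441
β_Renshaw = 0.01925 / 0.01282 = 1.5016
β_Wren = 0.01863 / 0.01282 = 1.4532
β_P = Σ w_i β_i = 0.36×-0.2480 + 0.11×2.2441 + 0.19×1.5016 + 0.34×1.4532 = 0.9370
E(R_P) = R_f + β_P × MRP = 2.02% + 0.9370 × 6.98% = 8.56%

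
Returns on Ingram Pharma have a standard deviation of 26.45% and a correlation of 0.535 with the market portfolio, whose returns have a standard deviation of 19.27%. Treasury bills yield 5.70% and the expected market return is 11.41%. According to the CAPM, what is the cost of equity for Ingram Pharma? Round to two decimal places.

β = ρ × σ_i / σ_m = 0.535 × 26.45% / 19.27% = 0.7343
MRP = 11.41% − 5.70% = 5.71%
E(R) = 5.70% + 0.7343 × 5.71% = 9.89%

9.89%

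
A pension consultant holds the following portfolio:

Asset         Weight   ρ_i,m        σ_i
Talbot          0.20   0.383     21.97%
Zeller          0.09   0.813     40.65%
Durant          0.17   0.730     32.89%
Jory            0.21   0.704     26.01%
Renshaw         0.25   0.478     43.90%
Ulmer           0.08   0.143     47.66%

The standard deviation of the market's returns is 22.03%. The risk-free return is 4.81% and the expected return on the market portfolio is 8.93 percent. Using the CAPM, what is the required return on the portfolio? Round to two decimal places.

β_Talbot = 0.383 × 21.97% / 22.03% = 0.3820
β_Zeller = 0.813 × 40.65% / 22.03% = 1.5002
β_Durant = 0.730 × 32.89% / 22.03% = 1.0899
β_Jory = 0.704 × 26.01% / 22.03% = 0.8312
β_Renshaw = 0.478 × 43.90% / 22.03% = 0.9525
β_Ulmer = 0.143 × 47.66% / 22.03% = 0.3094
β_P = Σ w_i β_i = 0.20×0.3820 + 0.09×1.5002 + 0.17×1.0899 + 0.21×0.8312 + 0.25×0.9525 + 0.08×0.3094 = 0.8341
MRP = 8.93% − 4.81% = 4.12%
E(R_P) = R_f + β_P × MRP = 4.81% + 0.8341 × 4.12% = 8.25%

8.25%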